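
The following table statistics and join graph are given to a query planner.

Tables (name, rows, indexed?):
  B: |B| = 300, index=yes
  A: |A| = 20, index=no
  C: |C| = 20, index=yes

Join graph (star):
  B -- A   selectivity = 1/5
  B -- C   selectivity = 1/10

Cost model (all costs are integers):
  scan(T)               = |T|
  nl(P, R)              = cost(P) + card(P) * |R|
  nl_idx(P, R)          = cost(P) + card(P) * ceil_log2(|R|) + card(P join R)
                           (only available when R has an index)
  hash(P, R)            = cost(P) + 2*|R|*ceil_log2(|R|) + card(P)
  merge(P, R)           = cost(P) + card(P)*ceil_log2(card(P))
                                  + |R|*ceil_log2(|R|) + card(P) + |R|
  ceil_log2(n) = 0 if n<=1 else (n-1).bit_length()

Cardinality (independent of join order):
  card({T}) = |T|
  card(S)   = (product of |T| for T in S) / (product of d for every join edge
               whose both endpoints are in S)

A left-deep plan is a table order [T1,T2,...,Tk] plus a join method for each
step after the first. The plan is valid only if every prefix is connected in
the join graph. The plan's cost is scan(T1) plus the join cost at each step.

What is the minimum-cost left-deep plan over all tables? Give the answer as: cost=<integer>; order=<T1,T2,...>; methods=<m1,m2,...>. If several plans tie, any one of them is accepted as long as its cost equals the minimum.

cost=1600; order=B,C,A; methods=hash,hash

Selinger DP (subsets sized 1..n):
  {B}: scan cost=300, card=300
  {A}: scan cost=20, card=20
  {C}: scan cost=20, card=20
  {AB}: card=1200; try (A,hash)→800, (B,nl_idx)→1400, (B,merge)→3140, (A,merge)→3420, (B,hash)→5440, (B,nl)→6020 …(+1); best=800 via (A,hash)
  {BC}: card=600; try (C,hash)→800, (B,nl_idx)→800, (C,nl_idx)→2400, (B,merge)→3140, (C,merge)→3420, (B,hash)→5440 …(+2); best=800 via (C,hash)
  {ABC}: card=2400; try (A,hash)→1600, (C,hash)→2200, (A,merge)→7520, (C,nl_idx)→9200, (A,nl)→12800, (C,merge)→15320 …(+1); best=1600 via (A,hash)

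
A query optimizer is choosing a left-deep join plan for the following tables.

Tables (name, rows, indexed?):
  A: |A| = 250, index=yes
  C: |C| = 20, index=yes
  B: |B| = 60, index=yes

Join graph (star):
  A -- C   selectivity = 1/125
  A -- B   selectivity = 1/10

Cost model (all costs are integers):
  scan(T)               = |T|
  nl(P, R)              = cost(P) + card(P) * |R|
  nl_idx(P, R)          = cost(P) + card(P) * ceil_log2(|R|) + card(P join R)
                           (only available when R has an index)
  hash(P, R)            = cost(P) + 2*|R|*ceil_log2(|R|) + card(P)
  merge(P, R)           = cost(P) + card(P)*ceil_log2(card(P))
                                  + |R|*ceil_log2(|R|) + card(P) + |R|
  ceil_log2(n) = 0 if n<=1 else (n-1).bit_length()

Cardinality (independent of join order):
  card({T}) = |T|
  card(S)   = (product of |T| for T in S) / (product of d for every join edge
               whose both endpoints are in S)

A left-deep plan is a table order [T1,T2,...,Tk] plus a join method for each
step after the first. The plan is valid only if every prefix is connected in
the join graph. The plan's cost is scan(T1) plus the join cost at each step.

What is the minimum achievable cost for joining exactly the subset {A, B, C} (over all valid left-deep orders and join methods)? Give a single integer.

700

Selinger DP over subsets of {A,B,C}:
  {A}: scan cost=250, card=250
  {C}: scan cost=20, card=20
  {B}: scan cost=60, card=60
  {AC}: card=40; try (A,nl_idx)→220, (C,hash)→700, (C,nl_idx)→1540, (A,merge)→2390, (C,merge)→2620, (A,hash)→4040 …(+2); best=220 via (A,nl_idx)
  {AB}: card=1500; try (B,hash)→1220, (A,nl_idx)→2040, (A,merge)→2730, (B,merge)→2920, (B,nl_idx)→3250, (A,hash)→4120 …(+2); best=1220 via (B,hash)
  {ABC}: card=240; try (B,nl_idx)→700, (B,merge)→920, (B,hash)→980, (B,nl)→2620, (C,hash)→2920, (C,nl_idx)→8960 …(+2); best=700 via (B,nl_idx)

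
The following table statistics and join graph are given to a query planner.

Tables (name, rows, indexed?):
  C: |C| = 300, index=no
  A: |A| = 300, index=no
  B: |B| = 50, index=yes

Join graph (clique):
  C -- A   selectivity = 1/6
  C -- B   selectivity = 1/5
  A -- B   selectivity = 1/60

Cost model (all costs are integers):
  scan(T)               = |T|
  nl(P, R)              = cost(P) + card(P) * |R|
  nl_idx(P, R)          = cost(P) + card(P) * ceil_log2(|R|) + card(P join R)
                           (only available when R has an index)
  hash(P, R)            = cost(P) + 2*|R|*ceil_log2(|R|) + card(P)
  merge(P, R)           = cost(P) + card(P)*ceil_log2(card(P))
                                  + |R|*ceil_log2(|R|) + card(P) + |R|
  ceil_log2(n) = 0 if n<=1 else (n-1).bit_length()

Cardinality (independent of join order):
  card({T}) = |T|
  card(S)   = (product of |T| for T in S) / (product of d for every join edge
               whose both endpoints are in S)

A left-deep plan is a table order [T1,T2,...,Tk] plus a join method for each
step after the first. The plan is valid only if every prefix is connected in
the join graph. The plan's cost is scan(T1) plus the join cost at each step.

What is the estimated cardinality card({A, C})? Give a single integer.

15000

Tables in S: A(300), C(300)
Edges inside S: C-A(d=6)
numerator = 300 * 300 = 90000
denominator = 6 = 6
card(S) = 90000 / 6 = 15000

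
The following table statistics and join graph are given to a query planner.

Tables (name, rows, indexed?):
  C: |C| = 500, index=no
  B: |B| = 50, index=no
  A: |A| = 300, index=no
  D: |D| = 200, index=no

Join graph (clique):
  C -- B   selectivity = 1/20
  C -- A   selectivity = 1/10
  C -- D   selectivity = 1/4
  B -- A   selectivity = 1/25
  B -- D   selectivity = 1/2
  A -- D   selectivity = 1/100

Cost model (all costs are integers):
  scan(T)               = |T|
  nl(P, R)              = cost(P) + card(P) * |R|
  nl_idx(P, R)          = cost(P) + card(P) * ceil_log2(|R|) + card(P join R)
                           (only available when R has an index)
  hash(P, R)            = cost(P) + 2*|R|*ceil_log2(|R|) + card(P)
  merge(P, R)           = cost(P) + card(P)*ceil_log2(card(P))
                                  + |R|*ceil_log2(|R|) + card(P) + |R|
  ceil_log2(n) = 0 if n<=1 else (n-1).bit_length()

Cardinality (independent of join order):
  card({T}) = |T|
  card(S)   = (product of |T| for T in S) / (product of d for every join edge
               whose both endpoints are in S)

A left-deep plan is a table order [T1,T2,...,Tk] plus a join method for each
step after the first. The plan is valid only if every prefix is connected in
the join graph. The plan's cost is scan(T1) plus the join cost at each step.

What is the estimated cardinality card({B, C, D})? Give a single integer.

31250

Tables in S: B(50), C(500), D(200)
Edges inside S: C-B(d=20), C-D(d=4), B-D(d=2)
numerator = 50 * 500 * 200 = 5000000
denominator = 20 * 4 * 2 = 160
card(S) = 5000000 / 160 = 31250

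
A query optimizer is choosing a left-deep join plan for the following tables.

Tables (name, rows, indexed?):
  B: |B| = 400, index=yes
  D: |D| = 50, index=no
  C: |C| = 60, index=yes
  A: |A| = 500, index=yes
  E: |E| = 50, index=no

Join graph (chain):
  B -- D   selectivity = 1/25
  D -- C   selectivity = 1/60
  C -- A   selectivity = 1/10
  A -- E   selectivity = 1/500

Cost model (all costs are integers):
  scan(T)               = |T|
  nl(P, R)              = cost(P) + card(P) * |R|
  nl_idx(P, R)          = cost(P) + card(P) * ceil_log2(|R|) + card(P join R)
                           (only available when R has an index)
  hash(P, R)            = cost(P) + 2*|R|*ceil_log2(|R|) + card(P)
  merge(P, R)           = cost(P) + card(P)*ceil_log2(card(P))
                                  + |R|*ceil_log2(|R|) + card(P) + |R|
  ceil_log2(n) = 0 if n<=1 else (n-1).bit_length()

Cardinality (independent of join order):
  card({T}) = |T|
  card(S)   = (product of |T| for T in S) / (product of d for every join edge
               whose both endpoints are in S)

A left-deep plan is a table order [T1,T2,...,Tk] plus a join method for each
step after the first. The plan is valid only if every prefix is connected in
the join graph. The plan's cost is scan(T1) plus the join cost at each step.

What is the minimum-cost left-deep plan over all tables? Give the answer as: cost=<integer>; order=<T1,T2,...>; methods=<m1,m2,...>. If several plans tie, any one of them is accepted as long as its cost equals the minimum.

Selinger DP (subsets sized 1..n):
  {B}: scan cost=400, card=400
  {D}: scan cost=50, card=50
  {C}: scan cost=60, card=60
  {A}: scan cost=500, card=500
  {E}: scan cost=50, card=50
  {BD}: card=800; try (B,nl_idx)→1300, (D,hash)→1400, (B,merge)→4400, (D,merge)→4750, (B,hash)→7300, (B,nl)→20050 …(+1); best=1300 via (B,nl_idx)
  {CD}: card=50; try (C,nl_idx)→400, (D,hash)→720, (C,hash)→820, (C,merge)→820, (D,merge)→830, (C,nl)→3050 …(+1); best=400 via (C,nl_idx)
  {AC}: card=3000; try (C,hash)→1720, (A,nl_idx)→3600, (A,merge)→5480, (C,merge)→5920, (C,nl_idx)→6500, (A,hash)→9120 …(+2); best=1720 via (C,hash)
  {AE}: card=50; try (A,nl_idx)→550, (E,hash)→1600, (A,merge)→5400, (E,merge)→5850, (A,hash)→9100, (A,nl)→25050 …(+1); best=550 via (A,nl_idx)
  {BCD}: card=800; try (B,nl_idx)→1650, (C,hash)→2820, (B,merge)→4750, (C,nl_idx)→6900, (B,hash)→7650, (C,merge)→10520 …(+2); best=1650 via (B,nl_idx)
  {ACD}: card=2500; try (A,nl_idx)→3350, (D,hash)→5320, (A,merge)→5750, (A,hash)→9450, (A,nl)→25400, (D,merge)→41070 …(+1); best=3350 via (A,nl_idx)
  {ACE}: card=300; try (C,nl_idx)→1150, (C,hash)→1320, (C,merge)→1320, (C,nl)→3550, (E,hash)→5320, (E,merge)→41070 …(+1); best=1150 via (C,nl_idx)
  {ABCD}: card=40000; try (A,hash)→11450, (B,hash)→13050, (A,merge)→15450, (B,merge)→39850, (A,nl_idx)→48850, (B,nl_idx)→65850 …(+2); best=11450 via (A,hash)
  {ACDE}: card=250; try (D,hash)→2050, (D,merge)→4500, (E,hash)→6450, (D,nl)→16150, (E,merge)→36200, (E,nl)→128350; best=2050 via (D,hash)
  {ABCDE}: card=4000; try (B,merge)→8300, (B,nl_idx)→8300, (B,hash)→9500, (E,hash)→52050, (B,nl)→102050, (E,merge)→691800 …(+1); best=8300 via (B,merge)

cost=8300; order=E,A,C,D,B; methods=nl_idx,nl_idx,hash,merge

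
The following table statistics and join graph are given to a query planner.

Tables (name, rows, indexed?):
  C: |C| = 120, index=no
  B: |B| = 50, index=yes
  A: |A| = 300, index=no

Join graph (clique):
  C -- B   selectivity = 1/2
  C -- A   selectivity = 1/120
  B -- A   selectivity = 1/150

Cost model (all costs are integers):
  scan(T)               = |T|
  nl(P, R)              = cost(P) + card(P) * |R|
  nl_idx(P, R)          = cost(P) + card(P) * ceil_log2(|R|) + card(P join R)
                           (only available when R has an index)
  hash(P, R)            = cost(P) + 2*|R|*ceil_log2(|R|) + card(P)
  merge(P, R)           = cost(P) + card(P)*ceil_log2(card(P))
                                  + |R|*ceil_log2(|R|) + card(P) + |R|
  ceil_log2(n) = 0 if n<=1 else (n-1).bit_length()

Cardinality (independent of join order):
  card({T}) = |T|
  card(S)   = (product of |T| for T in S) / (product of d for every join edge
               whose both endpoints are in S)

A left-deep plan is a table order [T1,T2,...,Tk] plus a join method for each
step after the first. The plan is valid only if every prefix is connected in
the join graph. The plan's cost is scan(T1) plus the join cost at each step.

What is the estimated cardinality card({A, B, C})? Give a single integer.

50

Tables in S: A(300), B(50), C(120)
Edges inside S: C-B(d=2), C-A(d=120), B-A(d=150)
numerator = 300 * 50 * 120 = 1800000
denominator = 2 * 120 * 150 = 36000
card(S) = 1800000 / 36000 = 50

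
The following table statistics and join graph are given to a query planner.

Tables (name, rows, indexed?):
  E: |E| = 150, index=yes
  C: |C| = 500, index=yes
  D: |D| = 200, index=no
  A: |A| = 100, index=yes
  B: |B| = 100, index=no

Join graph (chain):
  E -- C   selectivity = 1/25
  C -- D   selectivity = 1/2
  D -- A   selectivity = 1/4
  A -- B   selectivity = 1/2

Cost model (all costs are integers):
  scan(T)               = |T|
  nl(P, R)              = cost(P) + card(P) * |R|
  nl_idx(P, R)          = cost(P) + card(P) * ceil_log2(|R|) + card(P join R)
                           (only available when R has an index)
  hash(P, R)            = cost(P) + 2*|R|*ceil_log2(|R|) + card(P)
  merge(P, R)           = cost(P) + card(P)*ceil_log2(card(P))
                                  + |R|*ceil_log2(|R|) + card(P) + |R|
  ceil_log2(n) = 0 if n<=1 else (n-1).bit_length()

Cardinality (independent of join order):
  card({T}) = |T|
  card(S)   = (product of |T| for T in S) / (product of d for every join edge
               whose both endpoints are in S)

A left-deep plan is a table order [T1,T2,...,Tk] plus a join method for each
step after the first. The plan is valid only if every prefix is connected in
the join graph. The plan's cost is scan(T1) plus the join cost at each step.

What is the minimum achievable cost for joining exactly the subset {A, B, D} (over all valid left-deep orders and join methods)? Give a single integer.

8200

Selinger DP over subsets of {A,B,D}:
  {D}: scan cost=200, card=200
  {A}: scan cost=100, card=100
  {B}: scan cost=100, card=100
  {AD}: card=5000; try (A,hash)→1800, (D,merge)→2700, (A,merge)→2800, (D,hash)→3400, (A,nl_idx)→6600, (D,nl)→20100 …(+1); best=1800 via (A,hash)
  {AB}: card=5000; try (B,hash)→1600, (A,hash)→1600, (B,merge)→1700, (A,merge)→1700, (A,nl_idx)→5800, (B,nl)→10100 …(+1); best=1600 via (B,hash)
  {ABD}: card=250000; try (B,hash)→8200, (D,hash)→9800, (B,merge)→72600, (D,merge)→73400, (B,nl)→501800, (D,nl)→1001600; best=8200 via (B,hash)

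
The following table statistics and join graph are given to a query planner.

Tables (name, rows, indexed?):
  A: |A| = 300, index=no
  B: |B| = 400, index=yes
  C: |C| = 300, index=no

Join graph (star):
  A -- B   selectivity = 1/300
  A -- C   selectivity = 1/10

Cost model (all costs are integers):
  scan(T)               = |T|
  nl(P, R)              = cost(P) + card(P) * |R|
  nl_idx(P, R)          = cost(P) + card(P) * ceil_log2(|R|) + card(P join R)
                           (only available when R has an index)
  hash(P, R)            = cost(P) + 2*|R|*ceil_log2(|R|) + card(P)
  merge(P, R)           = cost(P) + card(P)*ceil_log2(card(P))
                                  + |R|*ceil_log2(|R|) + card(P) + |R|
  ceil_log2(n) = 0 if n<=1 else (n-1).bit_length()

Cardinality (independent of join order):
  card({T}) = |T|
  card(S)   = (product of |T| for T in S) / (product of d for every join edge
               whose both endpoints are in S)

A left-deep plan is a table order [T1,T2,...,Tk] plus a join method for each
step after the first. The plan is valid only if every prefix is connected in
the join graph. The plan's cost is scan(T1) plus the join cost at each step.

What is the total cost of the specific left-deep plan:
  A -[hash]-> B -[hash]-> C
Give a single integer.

13600

step 1: scan A: cost=300, card=300
step 2: join B via hash
    card(P join B) = 300*400/(300) = 400
    cost = 300 + 2*400*9 + 300 = 7800
step 3: join C via hash
    card(P join C) = 400*300/(10) = 12000
    cost = 7800 + 2*300*9 + 400 = 13600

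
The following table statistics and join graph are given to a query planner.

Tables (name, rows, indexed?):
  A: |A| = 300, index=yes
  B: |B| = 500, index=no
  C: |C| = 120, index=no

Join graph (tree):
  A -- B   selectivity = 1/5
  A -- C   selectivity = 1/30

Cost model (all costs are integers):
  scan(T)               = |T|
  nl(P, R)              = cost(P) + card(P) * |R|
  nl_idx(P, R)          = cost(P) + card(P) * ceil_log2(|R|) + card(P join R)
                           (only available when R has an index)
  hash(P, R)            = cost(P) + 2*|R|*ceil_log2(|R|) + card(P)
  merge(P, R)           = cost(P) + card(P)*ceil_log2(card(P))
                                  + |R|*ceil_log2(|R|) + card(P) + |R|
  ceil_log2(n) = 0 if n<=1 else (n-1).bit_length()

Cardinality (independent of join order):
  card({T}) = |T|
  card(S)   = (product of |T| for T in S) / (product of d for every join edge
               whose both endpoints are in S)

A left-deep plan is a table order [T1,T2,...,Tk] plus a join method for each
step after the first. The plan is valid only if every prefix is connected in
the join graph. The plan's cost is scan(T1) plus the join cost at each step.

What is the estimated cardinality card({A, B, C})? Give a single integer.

120000

Tables in S: A(300), B(500), C(120)
Edges inside S: A-B(d=5), A-C(d=30)
numerator = 300 * 500 * 120 = 18000000
denominator = 5 * 30 = 150
card(S) = 18000000 / 150 = 120000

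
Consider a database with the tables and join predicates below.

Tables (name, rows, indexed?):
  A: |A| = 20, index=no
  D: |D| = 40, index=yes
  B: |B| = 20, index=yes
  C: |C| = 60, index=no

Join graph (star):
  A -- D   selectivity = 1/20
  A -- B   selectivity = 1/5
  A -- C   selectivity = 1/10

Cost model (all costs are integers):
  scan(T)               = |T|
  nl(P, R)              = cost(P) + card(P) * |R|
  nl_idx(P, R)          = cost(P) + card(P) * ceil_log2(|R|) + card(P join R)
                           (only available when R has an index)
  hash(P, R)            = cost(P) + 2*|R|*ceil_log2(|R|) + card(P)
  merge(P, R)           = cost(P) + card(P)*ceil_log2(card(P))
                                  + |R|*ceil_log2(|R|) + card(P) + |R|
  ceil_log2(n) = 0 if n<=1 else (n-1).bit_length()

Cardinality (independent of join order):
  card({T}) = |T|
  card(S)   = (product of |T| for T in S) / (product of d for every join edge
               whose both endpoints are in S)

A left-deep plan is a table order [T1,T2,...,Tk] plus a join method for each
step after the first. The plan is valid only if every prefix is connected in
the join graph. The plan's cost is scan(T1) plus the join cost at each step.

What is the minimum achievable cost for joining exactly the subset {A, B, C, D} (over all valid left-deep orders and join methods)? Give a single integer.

Selinger DP over subsets of {A,B,C,D}:
  {A}: scan cost=20, card=20
  {D}: scan cost=40, card=40
  {B}: scan cost=20, card=20
  {C}: scan cost=60, card=60
  {AD}: card=40; try (D,nl_idx)→180, (A,hash)→280, (D,merge)→420, (A,merge)→440, (D,hash)→520, (D,nl)→820 …(+1); best=180 via (D,nl_idx)
  {AB}: card=80; try (B,nl_idx)→200, (B,hash)→240, (A,hash)→240, (B,merge)→260, (A,merge)→260, (B,nl)→420 …(+1); best=200 via (B,nl_idx)
  {AC}: card=120; try (A,hash)→320, (C,merge)→560, (A,merge)→600, (C,hash)→760, (C,nl)→1220, (A,nl)→1260; best=320 via (A,hash)
  {ABD}: card=160; try (B,hash)→420, (B,nl_idx)→540, (B,merge)→580, (D,hash)→760, (D,nl_idx)→840, (B,nl)→980 …(+2); best=420 via (B,hash)
  {ACD}: card=240; try (C,merge)→880, (D,hash)→920, (C,hash)→940, (D,nl_idx)→1280, (D,merge)→1560, (C,nl)→2580 …(+1); best=880 via (C,merge)
  {ABC}: card=480; try (B,hash)→640, (C,hash)→1000, (C,merge)→1260, (B,merge)→1400, (B,nl_idx)→1400, (B,nl)→2720 …(+1); best=640 via (B,hash)
  {ABCD}: card=960; try (C,hash)→1300, (B,hash)→1320, (D,hash)→1600, (C,merge)→2280, (B,nl_idx)→3040, (B,merge)→3160 …(+5); best=1300 via (C,hash)

1300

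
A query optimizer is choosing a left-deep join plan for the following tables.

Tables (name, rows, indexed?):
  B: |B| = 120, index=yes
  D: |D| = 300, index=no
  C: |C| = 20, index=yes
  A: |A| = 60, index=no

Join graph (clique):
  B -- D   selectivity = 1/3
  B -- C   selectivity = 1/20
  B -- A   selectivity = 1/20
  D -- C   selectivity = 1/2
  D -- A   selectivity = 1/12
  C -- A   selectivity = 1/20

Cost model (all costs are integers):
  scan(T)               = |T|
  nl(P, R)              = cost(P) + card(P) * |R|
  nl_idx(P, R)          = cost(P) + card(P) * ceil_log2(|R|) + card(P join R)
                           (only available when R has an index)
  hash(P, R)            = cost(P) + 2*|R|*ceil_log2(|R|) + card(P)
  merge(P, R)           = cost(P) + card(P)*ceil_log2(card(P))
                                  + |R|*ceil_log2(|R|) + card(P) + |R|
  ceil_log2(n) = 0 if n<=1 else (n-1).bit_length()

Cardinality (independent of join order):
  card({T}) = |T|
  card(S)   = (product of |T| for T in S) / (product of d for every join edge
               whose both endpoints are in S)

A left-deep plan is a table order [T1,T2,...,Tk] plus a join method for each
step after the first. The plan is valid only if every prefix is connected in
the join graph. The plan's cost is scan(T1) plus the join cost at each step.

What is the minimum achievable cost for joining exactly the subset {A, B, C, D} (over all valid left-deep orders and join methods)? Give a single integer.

3866

Selinger DP over subsets of {A,B,C,D}:
  {B}: scan cost=120, card=120
  {D}: scan cost=300, card=300
  {C}: scan cost=20, card=20
  {A}: scan cost=60, card=60
  {BD}: card=12000; try (B,hash)→2280, (D,merge)→4080, (B,merge)→4260, (D,hash)→5640, (B,nl_idx)→14400, (D,nl)→36120 …(+1); best=2280 via (B,hash)
  {BC}: card=120; try (B,nl_idx)→280, (C,hash)→440, (C,nl_idx)→840, (B,merge)→1100, (C,merge)→1200, (B,hash)→1720 …(+2); best=280 via (B,nl_idx)
  {AB}: card=360; try (B,nl_idx)→840, (A,hash)→960, (B,merge)→1440, (A,merge)→1500, (B,hash)→1800, (B,nl)→7260 …(+1); best=840 via (B,nl_idx)
  {CD}: card=3000; try (C,hash)→800, (D,merge)→3140, (C,merge)→3420, (C,nl_idx)→4800, (D,hash)→5440, (D,nl)→6020 …(+1); best=800 via (C,hash)
  {AD}: card=1500; try (A,hash)→1320, (D,merge)→3480, (A,merge)→3720, (D,hash)→5520, (D,nl)→18060, (A,nl)→18300; best=1320 via (A,hash)
  {AC}: card=60; try (C,hash)→320, (C,nl_idx)→420, (A,merge)→560, (C,merge)→600, (A,hash)→760, (A,nl)→1220 …(+1); best=320 via (C,hash)
  {BCD}: card=6000; try (D,merge)→4240, (B,hash)→5480, (D,hash)→5800, (C,hash)→14480, (B,nl_idx)→27800, (D,nl)→36280 …(+5); best=4240 via (D,merge)
  {ABD}: card=3000; try (B,hash)→4500, (D,hash)→6600, (D,merge)→7440, (B,nl_idx)→14820, (A,hash)→15000, (B,merge)→20280 …(+4); best=4500 via (B,hash)
  {ABC}: card=18; try (B,nl_idx)→758, (A,hash)→1120, (C,hash)→1400, (A,merge)→1660, (B,merge)→1700, (B,hash)→2060 …(+5); best=758 via (B,nl_idx)
  {ACD}: card=750; try (C,hash)→3020, (D,merge)→3740, (A,hash)→4520, (D,hash)→5780, (C,nl_idx)→9570, (D,nl)→18320 …(+4); best=3020 via (C,hash)
  {ABCD}: card=75; try (D,merge)→3866, (B,hash)→5450, (D,nl)→6158, (D,hash)→6176, (C,hash)→7700, (B,nl_idx)→8345 …(+8); best=3866 via (D,merge)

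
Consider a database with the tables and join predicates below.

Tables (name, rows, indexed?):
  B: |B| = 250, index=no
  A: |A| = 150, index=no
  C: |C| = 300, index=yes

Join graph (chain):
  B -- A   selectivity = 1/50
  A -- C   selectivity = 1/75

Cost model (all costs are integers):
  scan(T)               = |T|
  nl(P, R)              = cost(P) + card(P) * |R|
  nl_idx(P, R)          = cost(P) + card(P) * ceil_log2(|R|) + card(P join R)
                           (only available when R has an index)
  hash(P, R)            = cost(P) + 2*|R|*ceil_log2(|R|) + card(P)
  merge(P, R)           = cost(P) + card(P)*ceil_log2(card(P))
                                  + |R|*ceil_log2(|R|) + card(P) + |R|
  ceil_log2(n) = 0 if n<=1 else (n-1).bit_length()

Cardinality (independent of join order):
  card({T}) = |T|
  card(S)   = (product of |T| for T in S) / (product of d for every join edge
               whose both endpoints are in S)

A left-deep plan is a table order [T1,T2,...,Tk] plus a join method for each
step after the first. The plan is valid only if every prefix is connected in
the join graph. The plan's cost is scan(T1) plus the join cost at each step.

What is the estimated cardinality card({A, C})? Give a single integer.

Tables in S: A(150), C(300)
Edges inside S: A-C(d=75)
numerator = 150 * 300 = 45000
denominator = 75 = 75
card(S) = 45000 / 75 = 600

600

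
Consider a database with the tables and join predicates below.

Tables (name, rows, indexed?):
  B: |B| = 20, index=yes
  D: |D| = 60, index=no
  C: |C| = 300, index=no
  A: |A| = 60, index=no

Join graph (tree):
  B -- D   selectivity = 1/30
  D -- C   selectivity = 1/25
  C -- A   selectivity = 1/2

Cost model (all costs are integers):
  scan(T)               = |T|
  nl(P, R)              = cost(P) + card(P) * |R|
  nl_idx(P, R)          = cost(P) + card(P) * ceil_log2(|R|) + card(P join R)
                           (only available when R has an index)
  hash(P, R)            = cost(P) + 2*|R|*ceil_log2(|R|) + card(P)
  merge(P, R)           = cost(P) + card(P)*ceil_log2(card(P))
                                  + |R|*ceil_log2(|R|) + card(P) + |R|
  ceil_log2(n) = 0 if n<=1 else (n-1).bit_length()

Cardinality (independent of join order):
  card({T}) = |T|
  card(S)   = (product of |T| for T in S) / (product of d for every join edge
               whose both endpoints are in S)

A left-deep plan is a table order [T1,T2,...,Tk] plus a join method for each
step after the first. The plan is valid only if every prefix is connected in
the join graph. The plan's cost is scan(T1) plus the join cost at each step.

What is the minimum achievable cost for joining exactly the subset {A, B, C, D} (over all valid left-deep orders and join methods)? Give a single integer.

Selinger DP over subsets of {A,B,C,D}:
  {B}: scan cost=20, card=20
  {D}: scan cost=60, card=60
  {C}: scan cost=300, card=300
  {A}: scan cost=60, card=60
  {BD}: card=40; try (B,hash)→320, (B,nl_idx)→400, (D,merge)→560, (B,merge)→600, (D,hash)→760, (D,nl)→1220 …(+1); best=320 via (B,hash)
  {CD}: card=720; try (D,hash)→1320, (C,merge)→3480, (D,merge)→3720, (C,hash)→5520, (C,nl)→18060, (D,nl)→18300; best=1320 via (D,hash)
  {AC}: card=9000; try (A,hash)→1320, (C,merge)→3480, (A,merge)→3720, (C,hash)→5520, (C,nl)→18060, (A,nl)→18300; best=1320 via (A,hash)
  {BCD}: card=480; try (B,hash)→2240, (C,merge)→3600, (B,nl_idx)→5400, (C,hash)→5760, (B,merge)→9360, (C,nl)→12320 …(+1); best=2240 via (B,hash)
  {ACD}: card=21600; try (A,hash)→2760, (A,merge)→9660, (D,hash)→11040, (A,nl)→44520, (D,merge)→136740, (D,nl)→541320; best=2760 via (A,hash)
  {ABCD}: card=14400; try (A,hash)→3440, (A,merge)→7460, (B,hash)→24560, (A,nl)→31040, (B,nl_idx)→125160, (B,merge)→348480 …(+1); best=3440 via (A,hash)

3440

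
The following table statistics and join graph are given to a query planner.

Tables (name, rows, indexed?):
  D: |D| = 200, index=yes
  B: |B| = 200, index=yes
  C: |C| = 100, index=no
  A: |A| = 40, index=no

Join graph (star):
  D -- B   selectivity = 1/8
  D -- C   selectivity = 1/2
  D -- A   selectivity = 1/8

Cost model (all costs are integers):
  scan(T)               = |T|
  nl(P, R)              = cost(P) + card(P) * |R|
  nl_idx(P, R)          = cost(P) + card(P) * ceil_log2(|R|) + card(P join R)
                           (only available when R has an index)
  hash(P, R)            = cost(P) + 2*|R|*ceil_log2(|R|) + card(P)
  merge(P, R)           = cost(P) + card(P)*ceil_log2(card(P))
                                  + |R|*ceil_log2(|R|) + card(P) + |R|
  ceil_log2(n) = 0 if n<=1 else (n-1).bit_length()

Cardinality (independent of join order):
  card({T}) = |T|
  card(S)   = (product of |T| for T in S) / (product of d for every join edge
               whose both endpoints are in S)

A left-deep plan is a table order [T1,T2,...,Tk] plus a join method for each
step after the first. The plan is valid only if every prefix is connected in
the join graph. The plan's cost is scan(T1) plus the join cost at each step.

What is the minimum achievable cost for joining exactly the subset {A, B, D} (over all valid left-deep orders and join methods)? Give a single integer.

5080

Selinger DP over subsets of {A,B,D}:
  {D}: scan cost=200, card=200
  {B}: scan cost=200, card=200
  {A}: scan cost=40, card=40
  {BD}: card=5000; try (D,hash)→3600, (B,hash)→3600, (D,merge)→3800, (B,merge)→3800, (D,nl_idx)→6800, (B,nl_idx)→6800 …(+2); best=3600 via (D,hash)
  {AD}: card=1000; try (A,hash)→880, (D,nl_idx)→1360, (D,merge)→2120, (A,merge)→2280, (D,hash)→3280, (D,nl)→8040 …(+1); best=880 via (A,hash)
  {ABD}: card=25000; try (B,hash)→5080, (A,hash)→9080, (B,merge)→13680, (B,nl_idx)→33880, (A,merge)→73880, (B,nl)→200880 …(+1); best=5080 via (B,hash)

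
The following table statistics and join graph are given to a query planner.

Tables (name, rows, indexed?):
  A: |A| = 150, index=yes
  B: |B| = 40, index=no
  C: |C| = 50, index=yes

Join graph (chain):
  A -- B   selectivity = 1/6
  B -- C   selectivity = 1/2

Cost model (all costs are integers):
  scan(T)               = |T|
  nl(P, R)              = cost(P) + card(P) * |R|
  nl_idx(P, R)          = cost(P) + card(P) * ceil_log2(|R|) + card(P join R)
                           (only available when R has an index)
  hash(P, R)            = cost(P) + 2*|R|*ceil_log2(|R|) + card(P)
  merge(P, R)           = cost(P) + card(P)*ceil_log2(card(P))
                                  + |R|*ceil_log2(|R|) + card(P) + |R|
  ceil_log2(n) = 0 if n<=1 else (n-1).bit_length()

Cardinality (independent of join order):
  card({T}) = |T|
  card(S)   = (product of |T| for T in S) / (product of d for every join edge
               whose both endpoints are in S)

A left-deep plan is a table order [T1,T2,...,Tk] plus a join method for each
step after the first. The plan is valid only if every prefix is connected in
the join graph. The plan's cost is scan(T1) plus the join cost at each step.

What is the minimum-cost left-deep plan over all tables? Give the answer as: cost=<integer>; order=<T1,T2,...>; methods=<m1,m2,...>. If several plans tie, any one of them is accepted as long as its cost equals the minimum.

cost=2380; order=A,B,C; methods=hash,hash

Selinger DP (subsets sized 1..n):
  {A}: scan cost=150, card=150
  {B}: scan cost=40, card=40
  {C}: scan cost=50, card=50
  {AB}: card=1000; try (B,hash)→780, (A,nl_idx)→1360, (A,merge)→1670, (B,merge)→1780, (A,hash)→2480, (A,nl)→6040 …(+1); best=780 via (B,hash)
  {BC}: card=1000; try (B,hash)→580, (C,merge)→670, (C,hash)→680, (B,merge)→680, (C,nl_idx)→1280, (C,nl)→2040 …(+1); best=580 via (B,hash)
  {ABC}: card=25000; try (C,hash)→2380, (A,hash)→3980, (C,merge)→12130, (A,merge)→12930, (C,nl_idx)→31780, (A,nl_idx)→33580 …(+2); best=2380 via (C,hash)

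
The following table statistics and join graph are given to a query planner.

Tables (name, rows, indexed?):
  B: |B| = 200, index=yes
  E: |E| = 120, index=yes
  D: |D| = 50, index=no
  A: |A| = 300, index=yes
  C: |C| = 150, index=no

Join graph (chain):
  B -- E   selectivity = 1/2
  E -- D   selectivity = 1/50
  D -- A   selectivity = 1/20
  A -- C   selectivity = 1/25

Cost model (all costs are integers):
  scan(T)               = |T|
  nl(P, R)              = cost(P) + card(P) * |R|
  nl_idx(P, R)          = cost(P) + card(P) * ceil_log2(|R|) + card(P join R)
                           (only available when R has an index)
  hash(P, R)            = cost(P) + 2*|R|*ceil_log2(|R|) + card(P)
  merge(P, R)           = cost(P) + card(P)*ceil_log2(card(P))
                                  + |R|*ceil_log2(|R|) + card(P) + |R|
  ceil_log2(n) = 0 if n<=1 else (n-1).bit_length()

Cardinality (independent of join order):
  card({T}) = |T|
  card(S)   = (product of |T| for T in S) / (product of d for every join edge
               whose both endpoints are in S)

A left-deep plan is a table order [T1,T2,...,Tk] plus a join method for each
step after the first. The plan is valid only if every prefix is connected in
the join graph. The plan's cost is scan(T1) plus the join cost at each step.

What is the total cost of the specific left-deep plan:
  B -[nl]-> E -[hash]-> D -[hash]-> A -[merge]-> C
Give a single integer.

3475550

step 1: scan B: cost=200, card=200
step 2: join E via nl
    card(P join E) = 200*120/(2) = 12000
    cost = 200 + 200*120 = 24200
step 3: join D via hash
    card(P join D) = 12000*50/(50) = 12000
    cost = 24200 + 2*50*6 + 12000 = 36800
step 4: join A via hash
    card(P join A) = 12000*300/(20) = 180000
    cost = 36800 + 2*300*9 + 12000 = 54200
step 5: join C via merge
    card(P join C) = 180000*150/(25) = 1080000
    cost = 54200 + 180000*18 + 150*8 + 180000 + 150 = 3475550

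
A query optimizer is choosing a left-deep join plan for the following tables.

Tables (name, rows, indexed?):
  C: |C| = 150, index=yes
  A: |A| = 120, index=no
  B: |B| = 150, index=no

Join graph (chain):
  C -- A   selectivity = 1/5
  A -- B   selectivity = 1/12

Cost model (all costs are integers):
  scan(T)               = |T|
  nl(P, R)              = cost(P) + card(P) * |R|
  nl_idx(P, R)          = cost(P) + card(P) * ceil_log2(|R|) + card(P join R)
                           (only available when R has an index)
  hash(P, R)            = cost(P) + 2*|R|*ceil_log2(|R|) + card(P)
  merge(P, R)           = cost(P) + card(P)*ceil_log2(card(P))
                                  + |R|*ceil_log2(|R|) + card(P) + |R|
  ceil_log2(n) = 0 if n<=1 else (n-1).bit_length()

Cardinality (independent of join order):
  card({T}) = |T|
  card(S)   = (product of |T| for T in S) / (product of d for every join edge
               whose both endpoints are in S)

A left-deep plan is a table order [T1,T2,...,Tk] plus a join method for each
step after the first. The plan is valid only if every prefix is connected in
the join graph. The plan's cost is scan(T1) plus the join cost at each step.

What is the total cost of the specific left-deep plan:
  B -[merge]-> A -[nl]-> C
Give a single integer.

step 1: scan B: cost=150, card=150
step 2: join A via merge
    card(P join A) = 150*120/(12) = 1500
    cost = 150 + 150*8 + 120*7 + 150 + 120 = 2460
step 3: join C via nl
    card(P join C) = 1500*150/(5) = 45000
    cost = 2460 + 1500*150 = 227460

227460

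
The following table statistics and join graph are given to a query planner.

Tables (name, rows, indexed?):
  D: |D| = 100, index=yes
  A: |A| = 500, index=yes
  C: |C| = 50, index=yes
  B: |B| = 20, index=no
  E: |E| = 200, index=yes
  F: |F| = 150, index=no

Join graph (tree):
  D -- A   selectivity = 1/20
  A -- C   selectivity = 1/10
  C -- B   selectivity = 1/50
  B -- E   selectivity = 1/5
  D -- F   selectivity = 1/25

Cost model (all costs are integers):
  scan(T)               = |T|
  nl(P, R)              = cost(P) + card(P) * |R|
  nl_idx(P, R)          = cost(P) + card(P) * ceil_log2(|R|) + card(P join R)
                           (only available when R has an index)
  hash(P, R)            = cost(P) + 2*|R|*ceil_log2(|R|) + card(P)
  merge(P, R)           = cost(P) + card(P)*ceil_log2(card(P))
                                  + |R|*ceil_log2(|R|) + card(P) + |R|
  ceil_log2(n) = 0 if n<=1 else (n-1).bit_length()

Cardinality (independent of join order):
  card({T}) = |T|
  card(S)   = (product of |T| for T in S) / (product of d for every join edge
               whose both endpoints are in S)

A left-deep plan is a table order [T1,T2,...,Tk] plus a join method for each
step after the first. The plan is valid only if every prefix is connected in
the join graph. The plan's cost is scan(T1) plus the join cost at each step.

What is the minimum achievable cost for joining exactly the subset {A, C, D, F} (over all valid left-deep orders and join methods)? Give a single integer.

Selinger DP over subsets of {A,C,D,F}:
  {D}: scan cost=100, card=100
  {A}: scan cost=500, card=500
  {C}: scan cost=50, card=50
  {F}: scan cost=150, card=150
  {AD}: card=2500; try (D,hash)→2400, (A,nl_idx)→3500, (A,merge)→5900, (D,merge)→6300, (D,nl_idx)→6500, (A,hash)→9200 …(+2); best=2400 via (D,hash)
  {DF}: card=600; try (D,hash)→1700, (D,nl_idx)→1800, (F,merge)→2250, (D,merge)→2300, (F,hash)→2600, (F,nl)→15100 …(+1); best=1700 via (D,hash)
  {AC}: card=2500; try (C,hash)→1600, (A,nl_idx)→3000, (A,merge)→5400, (C,merge)→5850, (C,nl_idx)→6000, (A,hash)→9100 …(+2); best=1600 via (C,hash)
  {ACD}: card=12500; try (D,hash)→5500, (C,hash)→5500, (C,nl_idx)→29900, (D,nl_idx)→31600, (D,merge)→34900, (C,merge)→35250 …(+2); best=5500 via (D,hash)
  {ADF}: card=15000; try (F,hash)→7300, (A,hash)→11300, (A,merge)→13300, (A,nl_idx)→22100, (F,merge)→36250, (A,nl)→301700 …(+1); best=7300 via (F,hash)
  {ACDF}: card=75000; try (F,hash)→20400, (C,hash)→22900, (C,nl_idx)→172300, (F,merge)→194350, (C,merge)→232650, (C,nl)→757300 …(+1); best=20400 via (F,hash)

20400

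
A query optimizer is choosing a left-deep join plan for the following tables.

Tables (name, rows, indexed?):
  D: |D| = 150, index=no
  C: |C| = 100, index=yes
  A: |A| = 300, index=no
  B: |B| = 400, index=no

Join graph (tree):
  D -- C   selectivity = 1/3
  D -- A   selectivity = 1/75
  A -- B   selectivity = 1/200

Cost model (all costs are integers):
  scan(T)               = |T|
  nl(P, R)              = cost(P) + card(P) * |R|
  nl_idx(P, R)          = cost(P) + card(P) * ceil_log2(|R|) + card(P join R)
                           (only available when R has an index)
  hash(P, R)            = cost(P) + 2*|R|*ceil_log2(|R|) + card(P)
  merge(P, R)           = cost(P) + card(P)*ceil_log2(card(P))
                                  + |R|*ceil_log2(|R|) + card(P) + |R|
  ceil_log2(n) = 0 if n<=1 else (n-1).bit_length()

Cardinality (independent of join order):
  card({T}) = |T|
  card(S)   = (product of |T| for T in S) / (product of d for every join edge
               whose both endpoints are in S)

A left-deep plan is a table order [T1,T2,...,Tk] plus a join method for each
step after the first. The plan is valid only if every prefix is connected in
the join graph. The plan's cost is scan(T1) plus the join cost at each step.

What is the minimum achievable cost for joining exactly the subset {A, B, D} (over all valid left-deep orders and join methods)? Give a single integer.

9200

Selinger DP over subsets of {A,B,D}:
  {D}: scan cost=150, card=150
  {A}: scan cost=300, card=300
  {B}: scan cost=400, card=400
  {AD}: card=600; try (D,hash)→3000, (A,merge)→4500, (D,merge)→4650, (A,hash)→5700, (A,nl)→45150, (D,nl)→45300; best=3000 via (D,hash)
  {AB}: card=600; try (A,hash)→6200, (B,merge)→7300, (A,merge)→7400, (B,hash)→7800, (B,nl)→120300, (A,nl)→120400; best=6200 via (A,hash)
  {ABD}: card=1200; try (D,hash)→9200, (B,hash)→10800, (B,merge)→13600, (D,merge)→14150, (D,nl)→96200, (B,nl)→243000; best=9200 via (D,hash)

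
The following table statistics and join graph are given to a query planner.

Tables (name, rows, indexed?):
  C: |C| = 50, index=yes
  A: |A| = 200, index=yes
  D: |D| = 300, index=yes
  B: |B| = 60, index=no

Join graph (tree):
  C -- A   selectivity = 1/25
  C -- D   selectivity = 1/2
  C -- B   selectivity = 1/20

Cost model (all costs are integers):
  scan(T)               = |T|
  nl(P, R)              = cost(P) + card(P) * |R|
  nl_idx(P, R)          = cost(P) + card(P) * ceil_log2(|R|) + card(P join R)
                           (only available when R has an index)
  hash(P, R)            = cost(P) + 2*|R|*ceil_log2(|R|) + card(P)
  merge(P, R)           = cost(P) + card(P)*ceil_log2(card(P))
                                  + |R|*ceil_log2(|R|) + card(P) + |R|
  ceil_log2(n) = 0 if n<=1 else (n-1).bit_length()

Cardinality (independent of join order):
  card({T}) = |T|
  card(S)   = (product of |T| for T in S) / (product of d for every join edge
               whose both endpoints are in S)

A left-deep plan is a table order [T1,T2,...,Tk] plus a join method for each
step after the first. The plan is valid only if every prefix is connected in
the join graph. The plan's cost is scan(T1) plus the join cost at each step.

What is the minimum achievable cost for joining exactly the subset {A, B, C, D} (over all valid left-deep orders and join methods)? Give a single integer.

8570

Selinger DP over subsets of {A,B,C,D}:
  {C}: scan cost=50, card=50
  {A}: scan cost=200, card=200
  {D}: scan cost=300, card=300
  {B}: scan cost=60, card=60
  {AC}: card=400; try (A,nl_idx)→850, (C,hash)→1000, (C,nl_idx)→1800, (A,merge)→2200, (C,merge)→2350, (A,hash)→3300 …(+2); best=850 via (A,nl_idx)
  {CD}: card=7500; try (C,hash)→1200, (D,merge)→3400, (C,merge)→3650, (D,hash)→5500, (D,nl_idx)→8000, (C,nl_idx)→9600 …(+2); best=1200 via (C,hash)
  {BC}: card=150; try (C,nl_idx)→570, (C,hash)→720, (B,hash)→820, (B,merge)→820, (C,merge)→830, (B,nl)→3050 …(+1); best=570 via (C,nl_idx)
  {ACD}: card=60000; try (D,hash)→6650, (D,merge)→7850, (A,hash)→11900, (D,nl_idx)→64450, (A,merge)→108000, (D,nl)→120850 …(+2); best=6650 via (D,hash)
  {ABC}: card=1200; try (B,hash)→1970, (A,nl_idx)→2970, (A,merge)→3720, (A,hash)→3920, (B,merge)→5270, (B,nl)→24850 …(+1); best=1970 via (B,hash)
  {BCD}: card=22500; try (D,merge)→4920, (D,hash)→6120, (B,hash)→9420, (D,nl_idx)→24420, (D,nl)→45570, (B,merge)→106620 …(+1); best=4920 via (D,merge)
  {ABCD}: card=180000; try (D,hash)→8570, (D,merge)→19370, (A,hash)→30620, (B,hash)→67370, (D,nl_idx)→192770, (D,nl)→361970 …(+5); best=8570 via (D,hash)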